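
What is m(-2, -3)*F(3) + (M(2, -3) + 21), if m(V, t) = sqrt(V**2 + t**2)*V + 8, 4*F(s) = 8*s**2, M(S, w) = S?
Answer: 167 - 36*sqrt(13) ≈ 37.200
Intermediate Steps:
F(s) = 2*s**2 (F(s) = (8*s**2)/4 = 2*s**2)
m(V, t) = 8 + V*sqrt(V**2 + t**2) (m(V, t) = V*sqrt(V**2 + t**2) + 8 = 8 + V*sqrt(V**2 + t**2))
m(-2, -3)*F(3) + (M(2, -3) + 21) = (8 - 2*sqrt((-2)**2 + (-3)**2))*(2*3**2) + (2 + 21) = (8 - 2*sqrt(4 + 9))*(2*9) + 23 = (8 - 2*sqrt(13))*18 + 23 = (144 - 36*sqrt(13)) + 23 = 167 - 36*sqrt(13)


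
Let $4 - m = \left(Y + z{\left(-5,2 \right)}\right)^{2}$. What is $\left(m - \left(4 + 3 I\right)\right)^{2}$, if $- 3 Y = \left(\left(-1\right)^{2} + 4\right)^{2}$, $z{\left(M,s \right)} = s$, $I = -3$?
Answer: $\frac{78400}{81} \approx 967.9$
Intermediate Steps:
$Y = - \frac{25}{3}$ ($Y = - \frac{\left(\left(-1\right)^{2} + 4\right)^{2}}{3} = - \frac{\left(1 + 4\right)^{2}}{3} = - \frac{5^{2}}{3} = \left(- \frac{1}{3}\right) 25 = - \frac{25}{3} \approx -8.3333$)
$m = - \frac{325}{9}$ ($m = 4 - \left(- \frac{25}{3} + 2\right)^{2} = 4 - \left(- \frac{19}{3}\right)^{2} = 4 - \frac{361}{9} = - \frac{325}{9} \approx -36.111$)
$\left(m - \left(4 + 3 I\right)\right)^{2} = \left(- \frac{325}{9} - -5\right)^{2} = \left(- \frac{325}{9} + \left(-4 + 9\right)\right)^{2} = \left(- \frac{325}{9} + 5\right)^{2} = \left(- \frac{280}{9}\right)^{2} = \frac{78400}{81}$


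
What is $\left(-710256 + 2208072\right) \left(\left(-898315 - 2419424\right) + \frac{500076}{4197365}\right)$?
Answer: $- \frac{20858227724338572744}{4197365} \approx -4.9694 \cdot 10^{12}$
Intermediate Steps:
$\left(-710256 + 2208072\right) \left(\left(-898315 - 2419424\right) + \frac{500076}{4197365}\right) = 1497816 \left(\left(-898315 - 2419424\right) + 500076 \cdot \frac{1}{4197365}\right) = 1497816 \left(-3317739 + \frac{500076}{4197365}\right) = 1497816 \left(- \frac{13925761057659}{4197365}\right) = - \frac{20858227724338572744}{4197365}$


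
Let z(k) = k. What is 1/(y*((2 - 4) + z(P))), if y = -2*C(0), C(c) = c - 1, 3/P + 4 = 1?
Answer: -⅙ ≈ -0.16667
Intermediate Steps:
P = -1 (P = 3/(-4 + 1) = 3/(-3) = 3*(-⅓) = -1)
C(c) = -1 + c
y = 2 (y = -2*(-1 + 0) = -2*(-1) = 2)
1/(y*((2 - 4) + z(P))) = 1/(2*((2 - 4) - 1)) = 1/(2*(-2 - 1)) = 1/(2*(-3)) = 1/(-6) = -⅙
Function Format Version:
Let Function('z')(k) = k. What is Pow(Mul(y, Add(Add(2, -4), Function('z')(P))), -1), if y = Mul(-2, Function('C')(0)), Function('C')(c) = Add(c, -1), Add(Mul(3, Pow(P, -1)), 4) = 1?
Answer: Rational(-1, 6) ≈ -0.16667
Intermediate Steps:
P = -1 (P = Mul(3, Pow(Add(-4, 1), -1)) = Mul(3, Pow(-3, -1)) = Mul(3, Rational(-1, 3)) = -1)
Function('C')(c) = Add(-1, c)
y = 2 (y = Mul(-2, Add(-1, 0)) = Mul(-2, -1) = 2)
Pow(Mul(y, Add(Add(2, -4), Function('z')(P))), -1) = Pow(Mul(2, Add(Add(2, -4), -1)), -1) = Pow(Mul(2, Add(-2, -1)), -1) = Pow(Mul(2, -3), -1) = Pow(-6, -1) = Rational(-1, 6)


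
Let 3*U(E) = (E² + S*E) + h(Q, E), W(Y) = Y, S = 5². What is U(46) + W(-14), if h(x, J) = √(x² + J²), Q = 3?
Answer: 3224/3 + 5*√85/3 ≈ 1090.0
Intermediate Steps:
S = 25
h(x, J) = √(J² + x²)
U(E) = E²/3 + √(9 + E²)/3 + 25*E/3 (U(E) = ((E² + 25*E) + √(E² + 3²))/3 = ((E² + 25*E) + √(E² + 9))/3 = ((E² + 25*E) + √(9 + E²))/3 = (E² + √(9 + E²) + 25*E)/3 = E²/3 + √(9 + E²)/3 + 25*E/3)
U(46) + W(-14) = ((⅓)*46² + √(9 + 46²)/3 + (25/3)*46) - 14 = ((⅓)*2116 + √(9 + 2116)/3 + 1150/3) - 14 = (2116/3 + √2125/3 + 1150/3) - 14 = (2116/3 + (5*√85)/3 + 1150/3) - 14 = (2116/3 + 5*√85/3 + 1150/3) - 14 = (3266/3 + 5*√85/3) - 14 = 3224/3 + 5*√85/3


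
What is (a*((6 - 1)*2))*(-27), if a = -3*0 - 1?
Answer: 270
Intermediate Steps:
a = -1 (a = 0 - 1 = -1)
(a*((6 - 1)*2))*(-27) = -(6 - 1)*2*(-27) = -5*2*(-27) = -1*10*(-27) = -10*(-27) = 270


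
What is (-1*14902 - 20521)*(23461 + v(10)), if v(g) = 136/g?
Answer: -4157703779/5 ≈ -8.3154e+8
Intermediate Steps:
(-1*14902 - 20521)*(23461 + v(10)) = (-1*14902 - 20521)*(23461 + 136/10) = (-14902 - 20521)*(23461 + 136*(⅒)) = -35423*(23461 + 68/5) = -35423*117373/5 = -4157703779/5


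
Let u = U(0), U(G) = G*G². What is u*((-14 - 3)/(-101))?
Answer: 0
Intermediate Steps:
U(G) = G³
u = 0 (u = 0³ = 0)
u*((-14 - 3)/(-101)) = 0*((-14 - 3)/(-101)) = 0*(-17*(-1/101)) = 0*(17/101) = 0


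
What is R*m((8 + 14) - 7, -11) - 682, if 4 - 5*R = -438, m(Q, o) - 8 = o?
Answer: -4736/5 ≈ -947.20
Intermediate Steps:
m(Q, o) = 8 + o
R = 442/5 (R = 4/5 - 1/5*(-438) = 4/5 + 438/5 = 442/5 ≈ 88.400)
R*m((8 + 14) - 7, -11) - 682 = 442*(8 - 11)/5 - 682 = (442/5)*(-3) - 682 = -1326/5 - 682 = -4736/5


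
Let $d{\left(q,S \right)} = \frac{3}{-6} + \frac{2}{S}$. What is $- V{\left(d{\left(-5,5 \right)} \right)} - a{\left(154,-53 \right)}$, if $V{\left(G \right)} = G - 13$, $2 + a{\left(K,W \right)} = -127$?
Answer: $\frac{1421}{10} \approx 142.1$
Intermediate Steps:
$a{\left(K,W \right)} = -129$ ($a{\left(K,W \right)} = -2 - 127 = -129$)
$d{\left(q,S \right)} = - \frac{1}{2} + \frac{2}{S}$ ($d{\left(q,S \right)} = 3 \left(- \frac{1}{6}\right) + \frac{2}{S} = - \frac{1}{2} + \frac{2}{S}$)
$V{\left(G \right)} = -13 + G$
$- V{\left(d{\left(-5,5 \right)} \right)} - a{\left(154,-53 \right)} = - (-13 + \frac{4 - 5}{2 \cdot 5}) - -129 = - (-13 + \frac{1}{2} \cdot \frac{1}{5} \left(4 - 5\right)) + 129 = - (-13 + \frac{1}{2} \cdot \frac{1}{5} \left(-1\right)) + 129 = - (-13 - \frac{1}{10}) + 129 = \left(-1\right) \left(- \frac{131}{10}\right) + 129 = \frac{131}{10} + 129 = \frac{1421}{10}$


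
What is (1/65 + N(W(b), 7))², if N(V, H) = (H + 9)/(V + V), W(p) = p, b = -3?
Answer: 267289/38025 ≈ 7.0293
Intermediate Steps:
N(V, H) = (9 + H)/(2*V) (N(V, H) = (9 + H)/((2*V)) = (9 + H)*(1/(2*V)) = (9 + H)/(2*V))
(1/65 + N(W(b), 7))² = (1/65 + (½)*(9 + 7)/(-3))² = (1/65 + (½)*(-⅓)*16)² = (1/65 - 8/3)² = (-517/195)² = 267289/38025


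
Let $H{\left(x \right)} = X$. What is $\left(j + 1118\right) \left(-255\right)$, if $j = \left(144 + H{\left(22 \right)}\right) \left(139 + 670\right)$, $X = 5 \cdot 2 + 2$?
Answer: $-32467110$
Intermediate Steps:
$X = 12$ ($X = 10 + 2 = 12$)
$H{\left(x \right)} = 12$
$j = 126204$ ($j = \left(144 + 12\right) \left(139 + 670\right) = 156 \cdot 809 = 126204$)
$\left(j + 1118\right) \left(-255\right) = \left(126204 + 1118\right) \left(-255\right) = 127322 \left(-255\right) = -32467110$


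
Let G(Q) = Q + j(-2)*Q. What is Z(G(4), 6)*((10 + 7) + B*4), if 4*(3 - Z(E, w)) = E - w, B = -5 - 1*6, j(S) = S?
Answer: -297/2 ≈ -148.50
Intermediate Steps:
B = -11 (B = -5 - 6 = -11)
G(Q) = -Q (G(Q) = Q - 2*Q = -Q)
Z(E, w) = 3 - E/4 + w/4 (Z(E, w) = 3 - (E - w)/4 = 3 + (-E/4 + w/4) = 3 - E/4 + w/4)
Z(G(4), 6)*((10 + 7) + B*4) = (3 - (-1)*4/4 + (1/4)*6)*((10 + 7) - 11*4) = (3 - 1/4*(-4) + 3/2)*(17 - 44) = (3 + 1 + 3/2)*(-27) = (11/2)*(-27) = -297/2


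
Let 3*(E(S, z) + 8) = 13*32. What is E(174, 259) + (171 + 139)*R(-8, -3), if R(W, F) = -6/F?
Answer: 2252/3 ≈ 750.67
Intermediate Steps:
E(S, z) = 392/3 (E(S, z) = -8 + (13*32)/3 = -8 + (⅓)*416 = -8 + 416/3 = 392/3)
E(174, 259) + (171 + 139)*R(-8, -3) = 392/3 + (171 + 139)*(-6/(-3)) = 392/3 + 310*(-6*(-⅓)) = 392/3 + 310*2 = 392/3 + 620 = 2252/3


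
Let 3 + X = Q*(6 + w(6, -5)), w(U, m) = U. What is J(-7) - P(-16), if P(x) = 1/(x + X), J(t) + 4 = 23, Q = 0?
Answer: 362/19 ≈ 19.053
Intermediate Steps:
J(t) = 19 (J(t) = -4 + 23 = 19)
X = -3 (X = -3 + 0*(6 + 6) = -3 + 0*12 = -3 + 0 = -3)
P(x) = 1/(-3 + x) (P(x) = 1/(x - 3) = 1/(-3 + x))
J(-7) - P(-16) = 19 - 1/(-3 - 16) = 19 - 1/(-19) = 19 - 1*(-1/19) = 19 + 1/19 = 362/19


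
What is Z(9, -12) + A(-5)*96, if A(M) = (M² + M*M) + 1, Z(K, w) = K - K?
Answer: 4896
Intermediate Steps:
Z(K, w) = 0
A(M) = 1 + 2*M² (A(M) = (M² + M²) + 1 = 2*M² + 1 = 1 + 2*M²)
Z(9, -12) + A(-5)*96 = 0 + (1 + 2*(-5)²)*96 = 0 + (1 + 2*25)*96 = 0 + (1 + 50)*96 = 0 + 51*96 = 0 + 4896 = 4896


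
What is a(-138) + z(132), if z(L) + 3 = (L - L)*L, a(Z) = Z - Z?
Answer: -3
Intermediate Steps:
a(Z) = 0
z(L) = -3 (z(L) = -3 + (L - L)*L = -3 + 0*L = -3 + 0 = -3)
a(-138) + z(132) = 0 - 3 = -3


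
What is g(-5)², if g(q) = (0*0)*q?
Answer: 0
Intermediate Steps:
g(q) = 0 (g(q) = 0*q = 0)
g(-5)² = 0² = 0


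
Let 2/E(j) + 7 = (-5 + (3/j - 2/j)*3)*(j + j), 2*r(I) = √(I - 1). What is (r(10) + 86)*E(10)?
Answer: -175/101 ≈ -1.7327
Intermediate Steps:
r(I) = √(-1 + I)/2 (r(I) = √(I - 1)/2 = √(-1 + I)/2)
E(j) = 2/(-7 + 2*j*(-5 + 3/j)) (E(j) = 2/(-7 + (-5 + (3/j - 2/j)*3)*(j + j)) = 2/(-7 + (-5 + 3/j)*(2*j)) = 2/(-7 + 2*j*(-5 + 3/j)))
(r(10) + 86)*E(10) = (√(-1 + 10)/2 + 86)*(-2/(1 + 10*10)) = (√9/2 + 86)*(-2/(1 + 100)) = ((½)*3 + 86)*(-2/101) = (3/2 + 86)*(-2*1/101) = (175/2)*(-2/101) = -175/101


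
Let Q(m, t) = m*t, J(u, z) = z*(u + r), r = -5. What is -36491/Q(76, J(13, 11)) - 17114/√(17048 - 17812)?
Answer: -36491/6688 + 8557*I*√191/191 ≈ -5.4562 + 619.16*I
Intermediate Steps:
J(u, z) = z*(-5 + u) (J(u, z) = z*(u - 5) = z*(-5 + u))
-36491/Q(76, J(13, 11)) - 17114/√(17048 - 17812) = -36491*1/(836*(-5 + 13)) - 17114/√(17048 - 17812) = -36491/(76*(11*8)) - 17114*(-I*√191/382) = -36491/(76*88) - 17114*(-I*√191/382) = -36491/6688 - (-8557)*I*√191/191 = -36491*1/6688 + 8557*I*√191/191 = -36491/6688 + 8557*I*√191/191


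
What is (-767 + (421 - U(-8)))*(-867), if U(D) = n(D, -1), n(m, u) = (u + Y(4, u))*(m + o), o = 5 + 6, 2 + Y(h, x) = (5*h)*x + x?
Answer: 237558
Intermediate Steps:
Y(h, x) = -2 + x + 5*h*x (Y(h, x) = -2 + ((5*h)*x + x) = -2 + (5*h*x + x) = -2 + (x + 5*h*x) = -2 + x + 5*h*x)
o = 11
n(m, u) = (-2 + 22*u)*(11 + m) (n(m, u) = (u + (-2 + u + 5*4*u))*(m + 11) = (u + (-2 + u + 20*u))*(11 + m) = (u + (-2 + 21*u))*(11 + m) = (-2 + 22*u)*(11 + m))
U(D) = -264 - 24*D (U(D) = -22 - 2*D + 242*(-1) + 22*D*(-1) = -22 - 2*D - 242 - 22*D = -264 - 24*D)
(-767 + (421 - U(-8)))*(-867) = (-767 + (421 - (-264 - 24*(-8))))*(-867) = (-767 + (421 - (-264 + 192)))*(-867) = (-767 + (421 - 1*(-72)))*(-867) = (-767 + (421 + 72))*(-867) = (-767 + 493)*(-867) = -274*(-867) = 237558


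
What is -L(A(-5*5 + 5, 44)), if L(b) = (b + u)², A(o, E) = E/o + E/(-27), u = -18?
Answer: -8684809/18225 ≈ -476.53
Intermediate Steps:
A(o, E) = -E/27 + E/o (A(o, E) = E/o + E*(-1/27) = E/o - E/27 = -E/27 + E/o)
L(b) = (-18 + b)² (L(b) = (b - 18)² = (-18 + b)²)
-L(A(-5*5 + 5, 44)) = -(-18 + (-1/27*44 + 44/(-5*5 + 5)))² = -(-18 + (-44/27 + 44/(-25 + 5)))² = -(-18 + (-44/27 + 44/(-20)))² = -(-18 + (-44/27 + 44*(-1/20)))² = -(-18 + (-44/27 - 11/5))² = -(-18 - 517/135)² = -(-2947/135)² = -1*8684809/18225 = -8684809/18225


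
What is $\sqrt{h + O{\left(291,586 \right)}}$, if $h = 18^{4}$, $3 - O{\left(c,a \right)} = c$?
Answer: $12 \sqrt{727} \approx 323.56$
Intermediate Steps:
$O{\left(c,a \right)} = 3 - c$
$h = 104976$
$\sqrt{h + O{\left(291,586 \right)}} = \sqrt{104976 + \left(3 - 291\right)} = \sqrt{104976 - 288} = \sqrt{104688} = 12 \sqrt{727}$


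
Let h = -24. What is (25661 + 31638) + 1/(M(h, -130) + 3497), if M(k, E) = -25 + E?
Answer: 191493259/3342 ≈ 57299.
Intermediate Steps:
(25661 + 31638) + 1/(M(h, -130) + 3497) = (25661 + 31638) + 1/((-25 - 130) + 3497) = 57299 + 1/(-155 + 3497) = 57299 + 1/3342 = 191493259/3342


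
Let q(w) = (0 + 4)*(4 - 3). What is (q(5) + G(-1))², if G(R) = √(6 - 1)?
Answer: (4 + √5)² ≈ 38.889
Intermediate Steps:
G(R) = √5
q(w) = 4 (q(w) = 4*1 = 4)
(q(5) + G(-1))² = (4 + √5)²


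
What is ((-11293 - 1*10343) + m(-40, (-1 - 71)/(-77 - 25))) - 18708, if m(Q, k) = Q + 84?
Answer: -40300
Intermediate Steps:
m(Q, k) = 84 + Q
((-11293 - 1*10343) + m(-40, (-1 - 71)/(-77 - 25))) - 18708 = ((-11293 - 1*10343) + (84 - 40)) - 18708 = ((-11293 - 10343) + 44) - 18708 = (-21636 + 44) - 18708 = -21592 - 18708 = -40300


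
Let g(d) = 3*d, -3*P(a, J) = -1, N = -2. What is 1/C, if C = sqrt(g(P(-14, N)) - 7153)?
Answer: -I*sqrt(447)/1788 ≈ -0.011825*I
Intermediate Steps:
P(a, J) = 1/3 (P(a, J) = -1/3*(-1) = 1/3)
C = 4*I*sqrt(447) (C = sqrt(3*(1/3) - 7153) = sqrt(1 - 7153) = sqrt(-7152) = 4*I*sqrt(447) ≈ 84.569*I)
1/C = 1/(4*I*sqrt(447)) = -I*sqrt(447)/1788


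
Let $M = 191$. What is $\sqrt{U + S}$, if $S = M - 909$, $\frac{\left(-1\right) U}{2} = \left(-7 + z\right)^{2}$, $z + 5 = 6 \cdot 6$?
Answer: $i \sqrt{1870} \approx 43.243 i$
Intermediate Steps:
$z = 31$ ($z = -5 + 6 \cdot 6 = -5 + 36 = 31$)
$U = -1152$ ($U = - 2 \left(-7 + 31\right)^{2} = - 2 \cdot 24^{2} = \left(-2\right) 576 = -1152$)
$S = -718$ ($S = 191 - 909 = -718$)
$\sqrt{U + S} = \sqrt{-1152 - 718} = \sqrt{-1870} = i \sqrt{1870}$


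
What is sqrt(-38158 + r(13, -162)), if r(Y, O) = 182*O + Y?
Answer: I*sqrt(67629) ≈ 260.06*I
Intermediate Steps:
r(Y, O) = Y + 182*O
sqrt(-38158 + r(13, -162)) = sqrt(-38158 + (13 + 182*(-162))) = sqrt(-38158 + (13 - 29484)) = sqrt(-38158 - 29471) = sqrt(-67629) = I*sqrt(67629)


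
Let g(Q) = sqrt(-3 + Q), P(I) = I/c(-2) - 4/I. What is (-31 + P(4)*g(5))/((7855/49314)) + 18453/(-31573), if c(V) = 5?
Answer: -48411666897/248005915 - 49314*sqrt(2)/39275 ≈ -196.98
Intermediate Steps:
P(I) = -4/I + I/5 (P(I) = I/5 - 4/I = -4/I + I/5)
(-31 + P(4)*g(5))/((7855/49314)) + 18453/(-31573) = (-31 + (-4/4 + (1/5)*4)*sqrt(-3 + 5))/((7855/49314)) + 18453/(-31573) = (-31 + (-4*1/4 + 4/5)*sqrt(2))/((7855*(1/49314))) + 18453*(-1/31573) = (-31 + (-1 + 4/5)*sqrt(2))/(7855/49314) - 18453/31573 = (-31 - sqrt(2)/5)*(49314/7855) - 18453/31573 = (-1528734/7855 - 49314*sqrt(2)/39275) - 18453/31573 = -48411666897/248005915 - 49314*sqrt(2)/39275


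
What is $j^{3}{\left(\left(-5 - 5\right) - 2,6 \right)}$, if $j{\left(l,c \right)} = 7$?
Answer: $343$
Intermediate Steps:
$j^{3}{\left(\left(-5 - 5\right) - 2,6 \right)} = 7^{3} = 343$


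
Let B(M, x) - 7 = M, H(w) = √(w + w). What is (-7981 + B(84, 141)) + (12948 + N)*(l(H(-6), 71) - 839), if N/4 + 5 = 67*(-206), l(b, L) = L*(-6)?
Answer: 53476310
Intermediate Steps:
H(w) = √2*√w (H(w) = √(2*w) = √2*√w)
B(M, x) = 7 + M
l(b, L) = -6*L
N = -55228 (N = -20 + 4*(67*(-206)) = -20 + 4*(-13802) = -20 - 55208 = -55228)
(-7981 + B(84, 141)) + (12948 + N)*(l(H(-6), 71) - 839) = (-7981 + (7 + 84)) + (12948 - 55228)*(-6*71 - 839) = (-7981 + 91) - 42280*(-426 - 839) = -7890 - 42280*(-1265) = -7890 + 53484200 = 53476310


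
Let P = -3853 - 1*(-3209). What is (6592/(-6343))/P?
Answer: 1648/1021223 ≈ 0.0016138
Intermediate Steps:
P = -644 (P = -3853 + 3209 = -644)
(6592/(-6343))/P = (6592/(-6343))/(-644) = (6592*(-1/6343))*(-1/644) = -6592/6343*(-1/644) = 1648/1021223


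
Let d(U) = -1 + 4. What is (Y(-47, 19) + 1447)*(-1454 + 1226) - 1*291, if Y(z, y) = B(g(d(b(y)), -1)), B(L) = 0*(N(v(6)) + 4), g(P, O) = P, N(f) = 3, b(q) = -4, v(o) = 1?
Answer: -330207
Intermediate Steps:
d(U) = 3
B(L) = 0 (B(L) = 0*(3 + 4) = 0*7 = 0)
Y(z, y) = 0
(Y(-47, 19) + 1447)*(-1454 + 1226) - 1*291 = (0 + 1447)*(-1454 + 1226) - 1*291 = 1447*(-228) - 291 = -329916 - 291 = -330207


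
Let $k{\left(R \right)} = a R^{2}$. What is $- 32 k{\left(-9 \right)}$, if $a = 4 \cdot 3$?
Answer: $-31104$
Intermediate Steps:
$a = 12$
$k{\left(R \right)} = 12 R^{2}$
$- 32 k{\left(-9 \right)} = - 32 \cdot 12 \left(-9\right)^{2} = - 32 \cdot 12 \cdot 81 = \left(-32\right) 972 = -31104$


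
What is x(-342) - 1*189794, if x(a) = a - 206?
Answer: -190342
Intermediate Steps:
x(a) = -206 + a
x(-342) - 1*189794 = (-206 - 342) - 1*189794 = -548 - 189794 = -190342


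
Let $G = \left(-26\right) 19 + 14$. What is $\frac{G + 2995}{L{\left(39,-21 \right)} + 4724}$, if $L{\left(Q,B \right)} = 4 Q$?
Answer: $\frac{503}{976} \approx 0.51537$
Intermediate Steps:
$G = -480$ ($G = -494 + 14 = -480$)
$\frac{G + 2995}{L{\left(39,-21 \right)} + 4724} = \frac{-480 + 2995}{4 \cdot 39 + 4724} = \frac{2515}{156 + 4724} = \frac{2515}{4880} = 2515 \cdot \frac{1}{4880} = \frac{503}{976}$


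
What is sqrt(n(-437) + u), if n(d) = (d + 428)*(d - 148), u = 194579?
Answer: 2*sqrt(49961) ≈ 447.04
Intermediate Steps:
n(d) = (-148 + d)*(428 + d) (n(d) = (428 + d)*(-148 + d) = (-148 + d)*(428 + d))
sqrt(n(-437) + u) = sqrt((-63344 + (-437)**2 + 280*(-437)) + 194579) = sqrt((-63344 + 190969 - 122360) + 194579) = sqrt(5265 + 194579) = sqrt(199844) = 2*sqrt(49961)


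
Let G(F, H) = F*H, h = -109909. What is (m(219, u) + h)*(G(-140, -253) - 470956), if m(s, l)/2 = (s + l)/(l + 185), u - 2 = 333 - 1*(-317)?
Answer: 40065867345776/837 ≈ 4.7868e+10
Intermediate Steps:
u = 652 (u = 2 + (333 - 1*(-317)) = 2 + (333 + 317) = 2 + 650 = 652)
m(s, l) = 2*(l + s)/(185 + l) (m(s, l) = 2*((s + l)/(l + 185)) = 2*((l + s)/(185 + l)) = 2*(l + s)/(185 + l))
(m(219, u) + h)*(G(-140, -253) - 470956) = (2*(652 + 219)/(185 + 652) - 109909)*(-140*(-253) - 470956) = (2*871/837 - 109909)*(35420 - 470956) = (2*(1/837)*871 - 109909)*(-435536) = (1742/837 - 109909)*(-435536) = -91992091/837*(-435536) = 40065867345776/837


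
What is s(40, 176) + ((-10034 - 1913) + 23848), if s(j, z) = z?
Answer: 12077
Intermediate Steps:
s(40, 176) + ((-10034 - 1913) + 23848) = 176 + ((-10034 - 1913) + 23848) = 176 + (-11947 + 23848) = 176 + 11901 = 12077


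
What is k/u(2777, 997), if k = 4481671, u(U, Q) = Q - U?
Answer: -4481671/1780 ≈ -2517.8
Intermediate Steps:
k/u(2777, 997) = 4481671/(997 - 1*2777) = 4481671/(997 - 2777) = 4481671/(-1780) = 4481671*(-1/1780) = -4481671/1780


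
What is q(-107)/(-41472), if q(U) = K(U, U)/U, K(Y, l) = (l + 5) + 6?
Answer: -1/46224 ≈ -2.1634e-5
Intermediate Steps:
K(Y, l) = 11 + l (K(Y, l) = (5 + l) + 6 = 11 + l)
q(U) = (11 + U)/U
q(-107)/(-41472) = ((11 - 107)/(-107))/(-41472) = -1/107*(-96)*(-1/41472) = (96/107)*(-1/41472) = -1/46224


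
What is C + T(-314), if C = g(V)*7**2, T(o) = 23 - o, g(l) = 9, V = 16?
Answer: 778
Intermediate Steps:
C = 441 (C = 9*7**2 = 9*49 = 441)
C + T(-314) = 441 + (23 - 1*(-314)) = 441 + (23 + 314) = 441 + 337 = 778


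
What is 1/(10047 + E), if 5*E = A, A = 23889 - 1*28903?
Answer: 5/45221 ≈ 0.00011057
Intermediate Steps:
A = -5014 (A = 23889 - 28903 = -5014)
E = -5014/5 (E = (⅕)*(-5014) = -5014/5 ≈ -1002.8)
1/(10047 + E) = 1/(10047 - 5014/5) = 1/(45221/5) = 5/45221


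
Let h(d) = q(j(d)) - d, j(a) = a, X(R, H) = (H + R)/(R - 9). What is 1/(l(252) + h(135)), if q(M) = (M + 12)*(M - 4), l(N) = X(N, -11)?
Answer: 243/4646887 ≈ 5.2293e-5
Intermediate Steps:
X(R, H) = (H + R)/(-9 + R)
l(N) = (-11 + N)/(-9 + N)
q(M) = (-4 + M)*(12 + M) (q(M) = (12 + M)*(-4 + M) = (-4 + M)*(12 + M))
h(d) = -48 + d² + 7*d (h(d) = (-48 + d² + 8*d) - d = -48 + d² + 7*d)
1/(l(252) + h(135)) = 1/((-11 + 252)/(-9 + 252) + (-48 + 135² + 7*135)) = 1/(241/243 + (-48 + 18225 + 945)) = 1/((1/243)*241 + 19122) = 1/(241/243 + 19122) = 1/(4646887/243) = 243/4646887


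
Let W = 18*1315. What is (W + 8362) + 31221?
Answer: 63253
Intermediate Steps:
W = 23670
(W + 8362) + 31221 = (23670 + 8362) + 31221 = 32032 + 31221 = 63253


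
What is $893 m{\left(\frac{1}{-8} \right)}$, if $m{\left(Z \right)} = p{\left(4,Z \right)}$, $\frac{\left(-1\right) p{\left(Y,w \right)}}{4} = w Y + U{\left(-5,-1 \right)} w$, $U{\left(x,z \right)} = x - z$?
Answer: $0$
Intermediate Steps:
$p{\left(Y,w \right)} = 16 w - 4 Y w$ ($p{\left(Y,w \right)} = - 4 \left(w Y + \left(-5 - -1\right) w\right) = - 4 \left(Y w + \left(-5 + 1\right) w\right) = - 4 \left(Y w - 4 w\right) = - 4 \left(- 4 w + Y w\right) = 16 w - 4 Y w$)
$m{\left(Z \right)} = 0$ ($m{\left(Z \right)} = 4 Z \left(4 - 4\right) = 4 Z 0 = 0$)
$893 m{\left(\frac{1}{-8} \right)} = 893 \cdot 0 = 0$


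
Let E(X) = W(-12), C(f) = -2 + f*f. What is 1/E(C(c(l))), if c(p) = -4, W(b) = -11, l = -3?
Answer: -1/11 ≈ -0.090909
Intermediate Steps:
C(f) = -2 + f²
E(X) = -11
1/E(C(c(l))) = 1/(-11) = -1/11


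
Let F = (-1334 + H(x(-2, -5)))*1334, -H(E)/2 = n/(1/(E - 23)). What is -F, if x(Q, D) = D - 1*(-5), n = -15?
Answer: 2700016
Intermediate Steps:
x(Q, D) = 5 + D (x(Q, D) = D + 5 = 5 + D)
H(E) = -690 + 30*E (H(E) = -(-30)/(1/(E - 23)) = -(-30)/(1/(-23 + E)) = -(-30)*(-23 + E) = -2*(345 - 15*E) = -690 + 30*E)
F = -2700016 (F = (-1334 + (-690 + 30*(5 - 5)))*1334 = (-1334 + (-690 + 30*0))*1334 = (-1334 + (-690 + 0))*1334 = (-1334 - 690)*1334 = -2024*1334 = -2700016)
-F = -1*(-2700016) = 2700016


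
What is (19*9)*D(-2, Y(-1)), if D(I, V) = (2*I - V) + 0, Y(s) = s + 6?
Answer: -1539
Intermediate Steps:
Y(s) = 6 + s
D(I, V) = -V + 2*I (D(I, V) = (-V + 2*I) + 0 = -V + 2*I)
(19*9)*D(-2, Y(-1)) = (19*9)*(-(6 - 1) + 2*(-2)) = 171*(-1*5 - 4) = 171*(-5 - 4) = 171*(-9) = -1539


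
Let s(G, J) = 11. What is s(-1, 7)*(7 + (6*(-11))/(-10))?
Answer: 748/5 ≈ 149.60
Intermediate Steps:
s(-1, 7)*(7 + (6*(-11))/(-10)) = 11*(7 + (6*(-11))/(-10)) = 11*(7 - 66*(-1/10)) = 11*(7 + 33/5) = 11*(68/5) = 748/5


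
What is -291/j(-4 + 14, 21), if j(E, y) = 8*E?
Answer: -291/80 ≈ -3.6375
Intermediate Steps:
-291/j(-4 + 14, 21) = -291*1/(8*(-4 + 14)) = -291/(8*10) = -291/80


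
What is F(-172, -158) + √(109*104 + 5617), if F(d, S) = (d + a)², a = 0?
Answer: 29584 + √16953 ≈ 29714.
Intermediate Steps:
F(d, S) = d² (F(d, S) = (d + 0)² = d²)
F(-172, -158) + √(109*104 + 5617) = (-172)² + √(109*104 + 5617) = 29584 + √(11336 + 5617) = 29584 + √16953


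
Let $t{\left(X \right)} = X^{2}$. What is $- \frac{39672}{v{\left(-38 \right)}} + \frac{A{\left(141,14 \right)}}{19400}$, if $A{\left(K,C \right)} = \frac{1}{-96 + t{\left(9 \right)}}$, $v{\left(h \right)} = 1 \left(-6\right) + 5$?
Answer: $\frac{11544551999}{291000} \approx 39672.0$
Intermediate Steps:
$v{\left(h \right)} = -1$ ($v{\left(h \right)} = -6 + 5 = -1$)
$A{\left(K,C \right)} = - \frac{1}{15}$ ($A{\left(K,C \right)} = \frac{1}{-96 + 9^{2}} = \frac{1}{-96 + 81} = \frac{1}{-15} = - \frac{1}{15}$)
$- \frac{39672}{v{\left(-38 \right)}} + \frac{A{\left(141,14 \right)}}{19400} = - \frac{39672}{-1} - \frac{1}{15 \cdot 19400} = \left(-39672\right) \left(-1\right) - \frac{1}{291000} = 39672 - \frac{1}{291000} = \frac{11544551999}{291000}$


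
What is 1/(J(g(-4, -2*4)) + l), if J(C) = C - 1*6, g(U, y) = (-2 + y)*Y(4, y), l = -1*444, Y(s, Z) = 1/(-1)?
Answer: -1/440 ≈ -0.0022727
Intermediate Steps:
Y(s, Z) = -1
l = -444
g(U, y) = 2 - y (g(U, y) = (-2 + y)*(-1) = 2 - y)
J(C) = -6 + C (J(C) = C - 6 = -6 + C)
1/(J(g(-4, -2*4)) + l) = 1/((-6 + (2 - (-2)*4)) - 444) = 1/((-6 + (2 - 1*(-8))) - 444) = 1/((-6 + (2 + 8)) - 444) = 1/((-6 + 10) - 444) = 1/(4 - 444) = 1/(-440) = -1/440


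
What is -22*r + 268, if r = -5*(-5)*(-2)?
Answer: 1368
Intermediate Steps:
r = -50 (r = 25*(-2) = -50)
-22*r + 268 = -22*(-50) + 268 = 1100 + 268 = 1368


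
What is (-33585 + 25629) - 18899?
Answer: -26855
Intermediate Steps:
(-33585 + 25629) - 18899 = -7956 - 18899 = -26855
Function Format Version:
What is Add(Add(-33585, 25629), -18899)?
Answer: -26855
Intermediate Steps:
Add(Add(-33585, 25629), -18899) = Add(-7956, -18899) = -26855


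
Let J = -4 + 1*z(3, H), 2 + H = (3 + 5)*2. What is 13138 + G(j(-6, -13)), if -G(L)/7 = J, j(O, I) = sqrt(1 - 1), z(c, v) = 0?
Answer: 13166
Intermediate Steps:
H = 14 (H = -2 + (3 + 5)*2 = -2 + 8*2 = -2 + 16 = 14)
j(O, I) = 0 (j(O, I) = sqrt(0) = 0)
J = -4 (J = -4 + 1*0 = -4 + 0 = -4)
G(L) = 28 (G(L) = -7*(-4) = 28)
13138 + G(j(-6, -13)) = 13138 + 28 = 13166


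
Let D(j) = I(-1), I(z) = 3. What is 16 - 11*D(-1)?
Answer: -17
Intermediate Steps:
D(j) = 3
16 - 11*D(-1) = 16 - 11*3 = 16 - 33 = -17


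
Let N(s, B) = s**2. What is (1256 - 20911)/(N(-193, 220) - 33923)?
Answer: -19655/3326 ≈ -5.9095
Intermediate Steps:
(1256 - 20911)/(N(-193, 220) - 33923) = (1256 - 20911)/((-193)**2 - 33923) = -19655/(37249 - 33923) = -19655/3326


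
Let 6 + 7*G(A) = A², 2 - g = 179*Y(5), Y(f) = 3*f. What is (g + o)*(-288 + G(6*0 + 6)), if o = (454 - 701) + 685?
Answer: 4458570/7 ≈ 6.3694e+5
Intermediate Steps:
g = -2683 (g = 2 - 179*3*5 = 2 - 179*15 = 2 - 1*2685 = 2 - 2685 = -2683)
o = 438 (o = -247 + 685 = 438)
G(A) = -6/7 + A²/7
(g + o)*(-288 + G(6*0 + 6)) = (-2683 + 438)*(-288 + (-6/7 + (6*0 + 6)²/7)) = -2245*(-288 + (-6/7 + (0 + 6)²/7)) = -2245*(-288 + (-6/7 + (⅐)*6²)) = -2245*(-288 + (-6/7 + (⅐)*36)) = -2245*(-288 + (-6/7 + 36/7)) = -2245*(-288 + 30/7) = -2245*(-1986/7) = 4458570/7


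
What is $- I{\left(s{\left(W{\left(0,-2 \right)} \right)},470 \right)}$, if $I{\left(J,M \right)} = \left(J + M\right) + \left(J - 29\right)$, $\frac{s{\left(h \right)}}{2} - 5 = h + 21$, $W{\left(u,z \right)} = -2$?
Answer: $-537$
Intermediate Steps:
$s{\left(h \right)} = 52 + 2 h$ ($s{\left(h \right)} = 10 + 2 \left(h + 21\right) = 10 + 2 \left(21 + h\right) = 10 + \left(42 + 2 h\right) = 52 + 2 h$)
$I{\left(J,M \right)} = -29 + M + 2 J$ ($I{\left(J,M \right)} = \left(J + M\right) + \left(-29 + J\right) = -29 + M + 2 J$)
$- I{\left(s{\left(W{\left(0,-2 \right)} \right)},470 \right)} = - (-29 + 470 + 2 \left(52 + 2 \left(-2\right)\right)) = - (-29 + 470 + 2 \left(52 - 4\right)) = - (-29 + 470 + 2 \cdot 48) = - (-29 + 470 + 96) = \left(-1\right) 537 = -537$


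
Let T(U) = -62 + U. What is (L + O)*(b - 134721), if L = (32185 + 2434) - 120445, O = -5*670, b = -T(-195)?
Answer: 11990961664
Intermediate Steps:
b = 257 (b = -(-62 - 195) = -1*(-257) = 257)
O = -3350
L = -85826 (L = 34619 - 120445 = -85826)
(L + O)*(b - 134721) = (-85826 - 3350)*(257 - 134721) = -89176*(-134464) = 11990961664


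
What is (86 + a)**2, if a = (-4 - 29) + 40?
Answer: 8649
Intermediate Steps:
a = 7 (a = -33 + 40 = 7)
(86 + a)**2 = (86 + 7)**2 = 93**2 = 8649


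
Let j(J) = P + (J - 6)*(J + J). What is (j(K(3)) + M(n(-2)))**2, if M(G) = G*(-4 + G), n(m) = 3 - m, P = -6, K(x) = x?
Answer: 361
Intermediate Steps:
j(J) = -6 + 2*J*(-6 + J) (j(J) = -6 + (J - 6)*(J + J) = -6 + (-6 + J)*(2*J) = -6 + 2*J*(-6 + J))
(j(K(3)) + M(n(-2)))**2 = ((-6 - 12*3 + 2*3**2) + (3 - 1*(-2))*(-4 + (3 - 1*(-2))))**2 = ((-6 - 36 + 2*9) + (3 + 2)*(-4 + (3 + 2)))**2 = ((-6 - 36 + 18) + 5*(-4 + 5))**2 = (-24 + 5*1)**2 = (-24 + 5)**2 = (-19)**2 = 361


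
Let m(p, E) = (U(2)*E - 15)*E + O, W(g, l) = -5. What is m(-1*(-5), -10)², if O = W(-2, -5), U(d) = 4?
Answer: 297025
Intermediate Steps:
O = -5
m(p, E) = -5 + E*(-15 + 4*E) (m(p, E) = (4*E - 15)*E - 5 = (-15 + 4*E)*E - 5 = E*(-15 + 4*E) - 5 = -5 + E*(-15 + 4*E))
m(-1*(-5), -10)² = (-5 - 15*(-10) + 4*(-10)²)² = (-5 + 150 + 4*100)² = (-5 + 150 + 400)² = 545² = 297025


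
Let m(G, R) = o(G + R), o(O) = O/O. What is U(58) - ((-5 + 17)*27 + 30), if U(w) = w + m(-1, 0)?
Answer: -295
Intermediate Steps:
o(O) = 1
m(G, R) = 1
U(w) = 1 + w (U(w) = w + 1 = 1 + w)
U(58) - ((-5 + 17)*27 + 30) = (1 + 58) - ((-5 + 17)*27 + 30) = 59 - (12*27 + 30) = 59 - (324 + 30) = 59 - 1*354 = 59 - 354 = -295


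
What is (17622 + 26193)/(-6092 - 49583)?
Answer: -8763/11135 ≈ -0.78698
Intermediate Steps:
(17622 + 26193)/(-6092 - 49583) = 43815/(-55675) = 43815*(-1/55675) = -8763/11135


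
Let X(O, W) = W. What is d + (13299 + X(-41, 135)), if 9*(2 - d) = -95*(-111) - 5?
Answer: 110384/9 ≈ 12265.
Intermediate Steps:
d = -10522/9 (d = 2 - (-95*(-111) - 5)/9 = 2 - (10545 - 5)/9 = 2 - ⅑*10540 = 2 - 10540/9 = -10522/9 ≈ -1169.1)
d + (13299 + X(-41, 135)) = -10522/9 + (13299 + 135) = -10522/9 + 13434 = 110384/9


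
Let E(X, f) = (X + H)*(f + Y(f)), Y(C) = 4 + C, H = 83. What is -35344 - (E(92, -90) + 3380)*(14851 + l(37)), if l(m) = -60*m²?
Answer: -1845099724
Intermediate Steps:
E(X, f) = (4 + 2*f)*(83 + X) (E(X, f) = (X + 83)*(f + (4 + f)) = (83 + X)*(4 + 2*f) = (4 + 2*f)*(83 + X))
-35344 - (E(92, -90) + 3380)*(14851 + l(37)) = -35344 - ((332 + 166*(-90) + 92*(-90) + 92*(4 - 90)) + 3380)*(14851 - 60*37²) = -35344 - ((332 - 14940 - 8280 + 92*(-86)) + 3380)*(14851 - 60*1369) = -35344 - ((332 - 14940 - 8280 - 7912) + 3380)*(14851 - 82140) = -35344 - (-30800 + 3380)*(-67289) = -35344 - (-27420)*(-67289) = -35344 - 1*1845064380 = -35344 - 1845064380 = -1845099724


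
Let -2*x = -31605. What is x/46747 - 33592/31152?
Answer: -67377859/91016409 ≈ -0.74028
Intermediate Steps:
x = 31605/2 (x = -1/2*(-31605) = 31605/2 ≈ 15803.)
x/46747 - 33592/31152 = (31605/2)/46747 - 33592/31152 = (31605/2)*(1/46747) - 33592*1/31152 = 31605/93494 - 4199/3894 = -67377859/91016409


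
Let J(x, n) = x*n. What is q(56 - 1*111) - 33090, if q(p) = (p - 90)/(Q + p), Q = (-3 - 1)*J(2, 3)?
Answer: -2613965/79 ≈ -33088.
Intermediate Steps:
J(x, n) = n*x
Q = -24 (Q = (-3 - 1)*(3*2) = -4*6 = -24)
q(p) = (-90 + p)/(-24 + p) (q(p) = (p - 90)/(-24 + p) = (-90 + p)/(-24 + p))
q(56 - 1*111) - 33090 = (-90 + (56 - 1*111))/(-24 + (56 - 1*111)) - 33090 = (-90 + (56 - 111))/(-24 + (56 - 111)) - 33090 = (-90 - 55)/(-24 - 55) - 33090 = -145/(-79) - 33090 = -1/79*(-145) - 33090 = 145/79 - 33090 = -2613965/79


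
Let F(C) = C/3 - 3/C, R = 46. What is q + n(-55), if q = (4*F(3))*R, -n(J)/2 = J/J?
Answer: -2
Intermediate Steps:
n(J) = -2 (n(J) = -2*J/J = -2*1 = -2)
F(C) = -3/C + C/3 (F(C) = C*(1/3) - 3/C = C/3 - 3/C = -3/C + C/3)
q = 0 (q = (4*(-3/3 + (1/3)*3))*46 = (4*(-3*1/3 + 1))*46 = (4*(-1 + 1))*46 = (4*0)*46 = 0*46 = 0)
q + n(-55) = 0 - 2 = -2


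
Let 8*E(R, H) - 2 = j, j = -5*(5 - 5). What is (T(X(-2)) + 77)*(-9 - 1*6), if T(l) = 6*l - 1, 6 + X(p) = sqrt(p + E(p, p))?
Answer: -600 - 45*I*sqrt(7) ≈ -600.0 - 119.06*I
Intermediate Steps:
j = 0 (j = -5*0 = 0)
E(R, H) = 1/4 (E(R, H) = 1/4 + (1/8)*0 = 1/4 + 0 = 1/4)
X(p) = -6 + sqrt(1/4 + p) (X(p) = -6 + sqrt(p + 1/4) = -6 + sqrt(1/4 + p))
T(l) = -1 + 6*l
(T(X(-2)) + 77)*(-9 - 1*6) = ((-1 + 6*(-6 + sqrt(1 + 4*(-2))/2)) + 77)*(-9 - 1*6) = ((-1 + 6*(-6 + sqrt(1 - 8)/2)) + 77)*(-9 - 6) = ((-1 + 6*(-6 + sqrt(-7)/2)) + 77)*(-15) = ((-1 + 6*(-6 + (I*sqrt(7))/2)) + 77)*(-15) = ((-1 + 6*(-6 + I*sqrt(7)/2)) + 77)*(-15) = ((-1 + (-36 + 3*I*sqrt(7))) + 77)*(-15) = ((-37 + 3*I*sqrt(7)) + 77)*(-15) = (40 + 3*I*sqrt(7))*(-15) = -600 - 45*I*sqrt(7)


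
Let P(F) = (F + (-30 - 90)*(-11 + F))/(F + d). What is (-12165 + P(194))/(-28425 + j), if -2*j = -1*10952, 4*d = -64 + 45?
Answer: 9295969/17372393 ≈ 0.53510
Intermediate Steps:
d = -19/4 (d = (-64 + 45)/4 = (¼)*(-19) = -19/4 ≈ -4.7500)
j = 5476 (j = -(-1)*10952/2 = -½*(-10952) = 5476)
P(F) = (1320 - 119*F)/(-19/4 + F) (P(F) = (F + (-30 - 90)*(-11 + F))/(F - 19/4) = (F - 120*(-11 + F))/(-19/4 + F) = (F + (1320 - 120*F))/(-19/4 + F) = (1320 - 119*F)/(-19/4 + F))
(-12165 + P(194))/(-28425 + j) = (-12165 + 4*(1320 - 119*194)/(-19 + 4*194))/(-28425 + 5476) = (-12165 + 4*(1320 - 23086)/(-19 + 776))/(-22949) = (-12165 + 4*(-21766)/757)*(-1/22949) = (-12165 + 4*(1/757)*(-21766))*(-1/22949) = (-12165 - 87064/757)*(-1/22949) = -9295969/757*(-1/22949) = 9295969/17372393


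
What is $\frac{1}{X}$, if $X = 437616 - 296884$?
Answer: $\frac{1}{140732} \approx 7.1057 \cdot 10^{-6}$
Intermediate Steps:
$X = 140732$
$\frac{1}{X} = \frac{1}{140732}$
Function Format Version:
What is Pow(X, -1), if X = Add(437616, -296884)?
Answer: Rational(1, 140732) ≈ 7.1057e-6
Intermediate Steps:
X = 140732
Pow(X, -1) = Pow(140732, -1) = Rational(1, 140732)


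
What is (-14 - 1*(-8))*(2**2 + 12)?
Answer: -96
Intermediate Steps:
(-14 - 1*(-8))*(2**2 + 12) = (-14 + 8)*(4 + 12) = -6*16 = -96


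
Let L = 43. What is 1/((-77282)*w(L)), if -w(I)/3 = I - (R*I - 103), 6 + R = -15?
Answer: 1/243206454 ≈ 4.1117e-9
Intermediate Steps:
R = -21 (R = -6 - 15 = -21)
w(I) = -309 - 66*I (w(I) = -3*(I - (-21*I - 103)) = -3*(I - (-103 - 21*I)) = -3*(I + (103 + 21*I)) = -3*(103 + 22*I) = -309 - 66*I)
1/((-77282)*w(L)) = 1/((-77282)*(-309 - 66*43)) = -1/(77282*(-309 - 2838)) = -1/77282/(-3147) = -1/77282*(-1/3147) = 1/243206454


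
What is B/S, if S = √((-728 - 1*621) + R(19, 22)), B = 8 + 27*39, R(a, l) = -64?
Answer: -1061*I*√157/471 ≈ -28.226*I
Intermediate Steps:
B = 1061 (B = 8 + 1053 = 1061)
S = 3*I*√157 (S = √((-728 - 1*621) - 64) = √((-728 - 621) - 64) = √(-1349 - 64) = √(-1413) = 3*I*√157 ≈ 37.59*I)
B/S = 1061/((3*I*√157)) = 1061*(-I*√157/471) = -1061*I*√157/471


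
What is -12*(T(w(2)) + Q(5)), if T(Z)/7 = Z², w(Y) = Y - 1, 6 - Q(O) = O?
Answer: -96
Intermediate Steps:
Q(O) = 6 - O
w(Y) = -1 + Y
T(Z) = 7*Z²
-12*(T(w(2)) + Q(5)) = -12*(7*(-1 + 2)² + (6 - 1*5)) = -12*(7*1² + (6 - 5)) = -12*(7*1 + 1) = -12*(7 + 1) = -12*8 = -96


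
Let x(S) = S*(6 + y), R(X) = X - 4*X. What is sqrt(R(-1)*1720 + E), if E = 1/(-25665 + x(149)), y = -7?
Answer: sqrt(3438430969546)/25814 ≈ 71.833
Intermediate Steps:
R(X) = -3*X
x(S) = -S (x(S) = S*(6 - 7) = S*(-1) = -S)
E = -1/25814 (E = 1/(-25665 - 1*149) = 1/(-25665 - 149) = 1/(-25814) = -1/25814 ≈ -3.8739e-5)
sqrt(R(-1)*1720 + E) = sqrt(-3*(-1)*1720 - 1/25814) = sqrt(3*1720 - 1/25814) = sqrt(5160 - 1/25814) = sqrt(133200239/25814) = sqrt(3438430969546)/25814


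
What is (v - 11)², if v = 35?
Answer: 576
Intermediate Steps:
(v - 11)² = (35 - 11)² = 24² = 576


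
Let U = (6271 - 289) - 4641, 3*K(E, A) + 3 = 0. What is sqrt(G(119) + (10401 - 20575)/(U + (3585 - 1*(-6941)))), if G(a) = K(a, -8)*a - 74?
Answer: I*sqrt(27300092835)/11867 ≈ 13.923*I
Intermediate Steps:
K(E, A) = -1 (K(E, A) = -1 + (1/3)*0 = -1 + 0 = -1)
U = 1341 (U = 5982 - 4641 = 1341)
G(a) = -74 - a (G(a) = -a - 74 = -74 - a)
sqrt(G(119) + (10401 - 20575)/(U + (3585 - 1*(-6941)))) = sqrt((-74 - 1*119) + (10401 - 20575)/(1341 + (3585 - 1*(-6941)))) = sqrt((-74 - 119) - 10174/(1341 + (3585 + 6941))) = sqrt(-193 - 10174/(1341 + 10526)) = sqrt(-193 - 10174/11867) = sqrt(-2300505/11867) = I*sqrt(27300092835)/11867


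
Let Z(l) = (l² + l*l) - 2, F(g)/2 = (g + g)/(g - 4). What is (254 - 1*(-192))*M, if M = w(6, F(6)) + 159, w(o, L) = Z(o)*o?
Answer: 258234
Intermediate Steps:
F(g) = 4*g/(-4 + g) (F(g) = 2*((g + g)/(g - 4)) = 2*((2*g)/(-4 + g)) = 2*(2*g/(-4 + g)) = 4*g/(-4 + g))
Z(l) = -2 + 2*l² (Z(l) = (l² + l²) - 2 = 2*l² - 2 = -2 + 2*l²)
w(o, L) = o*(-2 + 2*o²) (w(o, L) = (-2 + 2*o²)*o = o*(-2 + 2*o²))
M = 579 (M = 2*6*(-1 + 6²) + 159 = 2*6*(-1 + 36) + 159 = 2*6*35 + 159 = 420 + 159 = 579)
(254 - 1*(-192))*M = (254 - 1*(-192))*579 = (254 + 192)*579 = 446*579 = 258234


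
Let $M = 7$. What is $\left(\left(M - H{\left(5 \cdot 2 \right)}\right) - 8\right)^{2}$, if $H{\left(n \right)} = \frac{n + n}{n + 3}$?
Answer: $\frac{1089}{169} \approx 6.4438$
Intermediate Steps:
$H{\left(n \right)} = \frac{2 n}{3 + n}$
$\left(\left(M - H{\left(5 \cdot 2 \right)}\right) - 8\right)^{2} = \left(\left(7 - \frac{2 \cdot 5 \cdot 2}{3 + 5 \cdot 2}\right) - 8\right)^{2} = \left(\left(7 - 2 \cdot 10 \frac{1}{3 + 10}\right) - 8\right)^{2} = \left(\left(7 - 2 \cdot 10 \cdot \frac{1}{13}\right) - 8\right)^{2} = \left(\left(7 - \frac{20}{13}\right) - 8\right)^{2} = \left(\frac{71}{13} - 8\right)^{2} = \left(- \frac{33}{13}\right)^{2} = \frac{1089}{169}$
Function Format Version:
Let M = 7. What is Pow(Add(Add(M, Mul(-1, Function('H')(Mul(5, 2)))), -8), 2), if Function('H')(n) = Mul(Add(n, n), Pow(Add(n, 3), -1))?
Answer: Rational(1089, 169) ≈ 6.4438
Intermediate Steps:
Function('H')(n) = Mul(2, n, Pow(Add(3, n), -1)) (Function('H')(n) = Mul(Mul(2, n), Pow(Add(3, n), -1)) = Mul(2, n, Pow(Add(3, n), -1)))
Pow(Add(Add(M, Mul(-1, Function('H')(Mul(5, 2)))), -8), 2) = Pow(Add(Add(7, Mul(-1, Mul(2, Mul(5, 2), Pow(Add(3, Mul(5, 2)), -1)))), -8), 2) = Pow(Add(Add(7, Mul(-1, Mul(2, 10, Pow(Add(3, 10), -1)))), -8), 2) = Pow(Add(Add(7, Mul(-1, Mul(2, 10, Pow(13, -1)))), -8), 2) = Pow(Add(Add(7, Mul(-1, Mul(2, 10, Rational(1, 13)))), -8), 2) = Pow(Add(Add(7, Mul(-1, Rational(20, 13))), -8), 2) = Pow(Add(Add(7, Rational(-20, 13)), -8), 2) = Pow(Add(Rational(71, 13), -8), 2) = Pow(Rational(-33, 13), 2) = Rational(1089, 169)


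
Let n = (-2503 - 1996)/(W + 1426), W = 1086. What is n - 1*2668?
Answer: -6706515/2512 ≈ -2669.8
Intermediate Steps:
n = -4499/2512 (n = (-2503 - 1996)/(1086 + 1426) = -4499/2512 ≈ -1.7910)
n - 1*2668 = -4499/2512 - 1*2668 = -4499/2512 - 2668 = -6706515/2512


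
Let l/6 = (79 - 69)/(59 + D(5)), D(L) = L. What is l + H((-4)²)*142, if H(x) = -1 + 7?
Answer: 13647/16 ≈ 852.94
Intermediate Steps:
l = 15/16 (l = 6*((79 - 69)/(59 + 5)) = 6*(10/64) = 6*(10*(1/64)) = 6*(5/32) = 15/16 ≈ 0.93750)
H(x) = 6
l + H((-4)²)*142 = 15/16 + 6*142 = 15/16 + 852 = 13647/16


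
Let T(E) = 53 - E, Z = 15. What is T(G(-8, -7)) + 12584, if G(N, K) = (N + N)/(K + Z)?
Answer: 12639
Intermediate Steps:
G(N, K) = 2*N/(15 + K) (G(N, K) = (N + N)/(K + 15) = (2*N)/(15 + K) = 2*N/(15 + K))
T(G(-8, -7)) + 12584 = (53 - 2*(-8)/(15 - 7)) + 12584 = (53 - 2*(-8)/8) + 12584 = (53 - 1*(-2)) + 12584 = (53 + 2) + 12584 = 55 + 12584 = 12639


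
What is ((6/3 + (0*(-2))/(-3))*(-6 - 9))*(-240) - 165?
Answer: 7035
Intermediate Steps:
((6/3 + (0*(-2))/(-3))*(-6 - 9))*(-240) - 165 = ((6*(1/3) + 0*(-1/3))*(-15))*(-240) - 165 = ((2 + 0)*(-15))*(-240) - 165 = (2*(-15))*(-240) - 165 = -30*(-240) - 165 = 7200 - 165 = 7035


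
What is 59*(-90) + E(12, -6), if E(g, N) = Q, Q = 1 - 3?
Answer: -5312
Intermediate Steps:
Q = -2
E(g, N) = -2
59*(-90) + E(12, -6) = 59*(-90) - 2 = -5310 - 2 = -5312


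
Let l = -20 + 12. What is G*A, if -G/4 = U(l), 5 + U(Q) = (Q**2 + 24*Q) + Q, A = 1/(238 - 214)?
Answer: 47/2 ≈ 23.500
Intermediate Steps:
l = -8
A = 1/24 ≈ 0.041667
U(Q) = -5 + Q**2 + 25*Q (U(Q) = -5 + ((Q**2 + 24*Q) + Q) = -5 + (Q**2 + 25*Q) = -5 + Q**2 + 25*Q)
G = 564 (G = -4*(-5 + (-8)**2 + 25*(-8)) = -4*(-5 + 64 - 200) = -4*(-141) = 564)
G*A = 564*(1/24) = 47/2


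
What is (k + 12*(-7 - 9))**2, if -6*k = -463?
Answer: 474721/36 ≈ 13187.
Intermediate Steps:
k = 463/6 (k = -1/6*(-463) = 463/6 ≈ 77.167)
(k + 12*(-7 - 9))**2 = (463/6 + 12*(-7 - 9))**2 = (463/6 + 12*(-16))**2 = (463/6 - 192)**2 = (-689/6)**2 = 474721/36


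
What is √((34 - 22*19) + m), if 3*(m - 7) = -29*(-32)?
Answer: I*√609/3 ≈ 8.226*I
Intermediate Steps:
m = 949/3 (m = 7 + (-29*(-32))/3 = 7 + (⅓)*928 = 7 + 928/3 = 949/3 ≈ 316.33)
√((34 - 22*19) + m) = √((34 - 22*19) + 949/3) = √((34 - 418) + 949/3) = √(-384 + 949/3) = √(-203/3) = I*√609/3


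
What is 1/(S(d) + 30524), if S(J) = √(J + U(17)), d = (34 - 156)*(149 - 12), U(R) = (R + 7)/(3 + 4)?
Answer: 8218/250850731 - I*√818818/6522119006 ≈ 3.276e-5 - 1.3874e-7*I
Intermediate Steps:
U(R) = 1 + R/7 (U(R) = (7 + R)/7 = (7 + R)*(⅐) = 1 + R/7)
d = -16714 (d = -122*137 = -16714)
S(J) = √(24/7 + J) (S(J) = √(J + (1 + (⅐)*17)) = √(J + (1 + 17/7)) = √(J + 24/7) = √(24/7 + J))
1/(S(d) + 30524) = 1/(√(168 + 49*(-16714))/7 + 30524) = 1/(√(168 - 818986)/7 + 30524) = 1/(√(-818818)/7 + 30524) = 1/((I*√818818)/7 + 30524) = 1/(I*√818818/7 + 30524) = 1/(30524 + I*√818818/7)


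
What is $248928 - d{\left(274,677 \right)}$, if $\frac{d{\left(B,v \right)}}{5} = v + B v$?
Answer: $-681947$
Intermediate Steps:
$d{\left(B,v \right)} = 5 v + 5 B v$ ($d{\left(B,v \right)} = 5 \left(v + B v\right) = 5 v + 5 B v$)
$248928 - d{\left(274,677 \right)} = 248928 - 5 \cdot 677 \left(1 + 274\right) = 248928 - 5 \cdot 677 \cdot 275 = 248928 - 930875 = -681947$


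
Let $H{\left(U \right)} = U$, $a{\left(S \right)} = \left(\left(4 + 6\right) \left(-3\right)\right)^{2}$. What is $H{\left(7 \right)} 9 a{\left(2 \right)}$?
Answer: $56700$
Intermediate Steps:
$a{\left(S \right)} = 900$ ($a{\left(S \right)} = \left(10 \left(-3\right)\right)^{2} = \left(-30\right)^{2} = 900$)
$H{\left(7 \right)} 9 a{\left(2 \right)} = 7 \cdot 9 \cdot 900 = 63 \cdot 900 = 56700$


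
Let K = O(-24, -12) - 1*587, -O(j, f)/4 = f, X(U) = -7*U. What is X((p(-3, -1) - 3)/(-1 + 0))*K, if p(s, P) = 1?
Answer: 7546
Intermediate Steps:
O(j, f) = -4*f
K = -539 (K = -4*(-12) - 1*587 = 48 - 587 = -539)
X((p(-3, -1) - 3)/(-1 + 0))*K = -7*(1 - 3)/(-1 + 0)*(-539) = -(-14)/(-1)*(-539) = -(-14)*(-1)*(-539) = -7*2*(-539) = -14*(-539) = 7546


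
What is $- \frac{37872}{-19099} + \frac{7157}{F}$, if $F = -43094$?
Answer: $\frac{1495364425}{823052306} \approx 1.8169$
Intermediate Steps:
$- \frac{37872}{-19099} + \frac{7157}{F} = - \frac{37872}{-19099} + \frac{7157}{-43094} = \left(-37872\right) \left(- \frac{1}{19099}\right) + 7157 \left(- \frac{1}{43094}\right) = \frac{37872}{19099} - \frac{7157}{43094} = \frac{1495364425}{823052306}$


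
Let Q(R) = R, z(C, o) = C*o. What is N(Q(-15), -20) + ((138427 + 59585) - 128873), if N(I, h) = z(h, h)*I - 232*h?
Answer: 67779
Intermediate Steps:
N(I, h) = -232*h + I*h² (N(I, h) = (h*h)*I - 232*h = h²*I - 232*h = I*h² - 232*h = -232*h + I*h²)
N(Q(-15), -20) + ((138427 + 59585) - 128873) = -20*(-232 - 15*(-20)) + ((138427 + 59585) - 128873) = -20*(-232 + 300) + (198012 - 128873) = -20*68 + 69139 = -1360 + 69139 = 67779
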